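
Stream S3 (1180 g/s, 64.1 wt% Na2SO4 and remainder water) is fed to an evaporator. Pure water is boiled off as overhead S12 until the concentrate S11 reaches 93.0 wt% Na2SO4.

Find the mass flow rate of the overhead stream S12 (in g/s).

Na2SO4 is conserved: 1180×0.641 = 756.38 g/s all reports to the concentrate.
Concentrate = 756.38/(target fraction) = 813.31 g/s.
Overhead = 1180 − 813.31 = 366.69 g/s.

366.7 g/s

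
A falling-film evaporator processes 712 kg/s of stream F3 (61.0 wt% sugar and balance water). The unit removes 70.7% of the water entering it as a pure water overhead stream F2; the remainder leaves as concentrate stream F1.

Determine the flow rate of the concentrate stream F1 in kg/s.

515.7 kg/s

water entering = 712×0.390 = 277.68 kg/s; overhead removed = 0.707×277.68 = 196.32 kg/s.
Concentrate = 712 − 196.32 = 515.68 kg/s.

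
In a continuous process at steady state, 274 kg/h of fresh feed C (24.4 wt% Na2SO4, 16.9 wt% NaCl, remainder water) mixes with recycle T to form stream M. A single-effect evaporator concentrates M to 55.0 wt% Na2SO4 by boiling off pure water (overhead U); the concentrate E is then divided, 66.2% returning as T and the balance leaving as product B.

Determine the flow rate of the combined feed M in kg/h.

Overall Na2SO4 balance (none leaves overhead): Na2SO4 in fresh feed = Na2SO4 in product, i.e. 274×0.244 = (1−0.662)·E·0.550.
E = 66.856/(0.550×0.338) = 359.63 kg/h.
Recycle T = 0.662×359.63 = 238.08 kg/h.
Combined feed M = 274 + 238.08 = 512.08 kg/h.

512.1 kg/h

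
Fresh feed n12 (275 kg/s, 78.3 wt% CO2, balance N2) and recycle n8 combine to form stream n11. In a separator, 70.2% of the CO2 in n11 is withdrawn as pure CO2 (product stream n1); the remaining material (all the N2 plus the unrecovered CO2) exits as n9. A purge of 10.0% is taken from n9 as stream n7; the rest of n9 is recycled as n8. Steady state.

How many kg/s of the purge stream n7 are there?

68.44 kg/s

N2 enters only via n12 and leaves only via the purge: 275×0.217 = 0.100×(N2 in n9), and the separator passes all N2, so N2 in n11 = N2 in n9 = 596.75 kg/s.
CO2 in n11: m_A = 275×0.783 + (1−0.100)·(1−0.702)·m_A, so m_A = 215.33/0.7318 = 294.24 kg/s.
n9 = (1−0.702)×294.24 + 596.75 = 684.43 kg/s.
Purge n7 = 0.100×684.43 = 68.443 kg/s.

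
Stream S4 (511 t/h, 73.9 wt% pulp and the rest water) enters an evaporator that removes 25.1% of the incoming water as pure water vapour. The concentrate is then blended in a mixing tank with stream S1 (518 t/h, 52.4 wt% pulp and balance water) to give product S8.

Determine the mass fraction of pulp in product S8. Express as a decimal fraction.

0.6520

Vapour removed = 0.251×0.261×511 = 33.476 t/h; concentrate = 477.52 t/h.
pulp reaching the mixer = 377.63 (from concentrate) + 518×0.524 = 649.06 t/h.
Product flow = 477.52 + 518 = 995.52 t/h; pulp fraction = 0.6520.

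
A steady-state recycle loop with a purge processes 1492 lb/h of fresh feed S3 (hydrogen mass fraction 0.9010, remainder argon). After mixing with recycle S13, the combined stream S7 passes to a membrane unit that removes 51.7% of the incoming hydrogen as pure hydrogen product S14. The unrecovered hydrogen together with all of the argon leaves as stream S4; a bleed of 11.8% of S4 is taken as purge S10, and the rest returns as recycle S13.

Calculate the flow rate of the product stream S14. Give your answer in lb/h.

hydrogen in S7: m_A = 1492×0.901 + (1−0.118)·(1−0.517)·m_A, so m_A = 1344.3/0.5740 = 2342 lb/h.
Product S14 = 0.517×2342 = 1210.8 lb/h.

1211 lb/h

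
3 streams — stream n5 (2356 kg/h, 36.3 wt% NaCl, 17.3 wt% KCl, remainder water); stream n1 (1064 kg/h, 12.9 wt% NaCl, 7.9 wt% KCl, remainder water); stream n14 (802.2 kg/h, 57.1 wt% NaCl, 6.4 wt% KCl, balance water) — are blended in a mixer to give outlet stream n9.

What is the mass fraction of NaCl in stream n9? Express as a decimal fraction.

Total flow out = 2356 + 1064 + 802.2 = 4222.2 kg/h.
NaCl in = 2356×0.363 + 1064×0.129 + 802.2×0.571 = 1450.5 kg/h.
NaCl mass fraction in n9 = 1450.5/4222.2 = 0.344.

0.344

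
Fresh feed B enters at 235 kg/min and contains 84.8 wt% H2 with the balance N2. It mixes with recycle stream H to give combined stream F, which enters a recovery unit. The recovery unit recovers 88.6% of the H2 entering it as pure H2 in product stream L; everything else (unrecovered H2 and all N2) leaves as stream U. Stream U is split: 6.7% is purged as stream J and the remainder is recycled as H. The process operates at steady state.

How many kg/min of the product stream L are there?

H2 in F: m_A = 235×0.848 + (1−0.067)·(1−0.886)·m_A, so m_A = 199.28/0.8936 = 223 kg/min.
Product L = 0.886×223 = 197.58 kg/min.

197.6 kg/min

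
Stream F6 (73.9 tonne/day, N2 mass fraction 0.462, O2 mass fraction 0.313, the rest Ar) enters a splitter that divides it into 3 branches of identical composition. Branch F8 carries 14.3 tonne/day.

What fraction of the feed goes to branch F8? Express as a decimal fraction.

Fraction to F8 = 14.3/73.9 = 0.1935.

0.194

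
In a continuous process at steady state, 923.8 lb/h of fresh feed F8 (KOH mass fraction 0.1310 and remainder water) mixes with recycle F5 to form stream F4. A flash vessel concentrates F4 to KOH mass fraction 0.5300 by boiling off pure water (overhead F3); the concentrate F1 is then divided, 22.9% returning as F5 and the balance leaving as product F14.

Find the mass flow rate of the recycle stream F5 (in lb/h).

67.82 lb/h

Overall KOH balance (none leaves overhead): KOH in fresh feed = KOH in product, i.e. 923.8×0.131 = (1−0.229)·F1·0.530.
F1 = 121.02/(0.530×0.771) = 296.15 lb/h.
Recycle F5 = 0.229×296.15 = 67.819 lb/h.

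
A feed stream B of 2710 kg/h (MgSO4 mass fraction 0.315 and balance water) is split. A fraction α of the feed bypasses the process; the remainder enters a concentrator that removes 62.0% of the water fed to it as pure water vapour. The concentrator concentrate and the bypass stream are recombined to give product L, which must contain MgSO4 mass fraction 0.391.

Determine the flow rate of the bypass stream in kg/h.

1470 kg/h

All 2710×0.315 = 853.65 kg/h of MgSO4 reaches L, so L = 853.65/0.391 = 2183.2 kg/h and vapour = 526.75 kg/h.
The evaporator receives (1−α)·2710 of feed at 0.685 water and removes 0.620 of that water:
0.620×0.685×(1−α)×2710 = 526.75
(1−α) = 526.75/1150.9 = 0.4577;  α = 0.5423.
Bypass flow = 0.5423×2710 = 1469.7 kg/h.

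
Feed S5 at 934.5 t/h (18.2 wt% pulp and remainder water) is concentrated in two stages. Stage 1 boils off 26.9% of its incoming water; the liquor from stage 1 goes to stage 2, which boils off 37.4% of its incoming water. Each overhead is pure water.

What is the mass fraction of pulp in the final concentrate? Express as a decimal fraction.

0.327

water in feed = 934.5×0.818 = 764.42 t/h.
After stage 1: water left = (1−0.269)×764.42 = 558.79; stream total = 728.87 t/h.
After stage 2: water left = (1−0.374)×558.79 = 349.8; final concentrate = 519.88 t/h.
pulp fraction = 170.08/519.88 = 0.327.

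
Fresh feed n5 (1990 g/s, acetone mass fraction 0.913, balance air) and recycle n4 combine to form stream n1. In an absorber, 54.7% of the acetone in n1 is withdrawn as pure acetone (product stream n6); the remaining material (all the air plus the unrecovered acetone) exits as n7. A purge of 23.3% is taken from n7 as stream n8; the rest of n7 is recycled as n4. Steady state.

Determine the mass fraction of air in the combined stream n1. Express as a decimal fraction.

air enters only via n5 and leaves only via the purge: 1990×0.087 = 0.233×(air in n7), and the absorber passes all air, so air in n1 = air in n7 = 743.05 g/s.
acetone in n1: m_A = 1990×0.913 + (1−0.233)·(1−0.547)·m_A, so m_A = 1816.9/0.6525 = 2784.3 g/s.
n1 = 2784.3 + 743.05 = 3527.3 g/s.
air fraction in n1 = 743.05/3527.3 = 0.211.

0.211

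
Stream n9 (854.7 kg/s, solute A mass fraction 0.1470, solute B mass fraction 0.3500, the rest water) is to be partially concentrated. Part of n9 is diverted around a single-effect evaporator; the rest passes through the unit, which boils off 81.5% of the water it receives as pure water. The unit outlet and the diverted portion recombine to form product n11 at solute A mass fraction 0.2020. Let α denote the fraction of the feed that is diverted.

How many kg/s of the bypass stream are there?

287 kg/s

All 854.7×0.147 = 125.64 kg/s of solute A reaches n11, so n11 = 125.64/0.202 = 621.98 kg/s and vapour = 232.72 kg/s.
The evaporator receives (1−α)·854.7 of feed at 0.503 water and removes 0.815 of that water:
0.815×0.503×(1−α)×854.7 = 232.72
(1−α) = 232.72/350.38 = 0.6642;  α = 0.3358.
Bypass flow = 0.3358×854.7 = 287.03 kg/s.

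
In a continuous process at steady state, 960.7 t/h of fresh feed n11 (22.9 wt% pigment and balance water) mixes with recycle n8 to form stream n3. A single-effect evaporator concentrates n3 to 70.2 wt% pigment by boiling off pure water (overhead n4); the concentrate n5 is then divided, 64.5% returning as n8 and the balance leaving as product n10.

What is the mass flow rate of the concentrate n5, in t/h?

Overall pigment balance (none leaves overhead): pigment in fresh feed = pigment in product, i.e. 960.7×0.229 = (1−0.645)·n5·0.702.
n5 = 220/(0.702×0.355) = 882.79 t/h.

882.8 t/h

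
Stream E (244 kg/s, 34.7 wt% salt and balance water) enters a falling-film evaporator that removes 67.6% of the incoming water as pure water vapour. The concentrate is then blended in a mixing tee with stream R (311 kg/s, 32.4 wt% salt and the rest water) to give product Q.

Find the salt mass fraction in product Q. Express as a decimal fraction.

0.415

Vapour removed = 0.676×0.653×244 = 107.71 kg/s; concentrate = 136.29 kg/s.
salt reaching the mixer = 84.668 (from concentrate) + 311×0.324 = 185.43 kg/s.
Product flow = 136.29 + 311 = 447.29 kg/s; salt fraction = 0.415.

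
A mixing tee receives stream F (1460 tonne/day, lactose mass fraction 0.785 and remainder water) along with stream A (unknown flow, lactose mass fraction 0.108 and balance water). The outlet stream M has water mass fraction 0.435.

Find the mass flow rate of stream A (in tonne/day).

Let A be the unknown flow. Total out = 1460 + A.
water balance: 313.9 + 0.892·A = 0.435·(1460 + A)
(0.892 − 0.435)·A = 0.435×1460 − 313.9 = 321.2
A = 321.2 / 0.457 = 702.84 tonne/day

702.8 tonne/day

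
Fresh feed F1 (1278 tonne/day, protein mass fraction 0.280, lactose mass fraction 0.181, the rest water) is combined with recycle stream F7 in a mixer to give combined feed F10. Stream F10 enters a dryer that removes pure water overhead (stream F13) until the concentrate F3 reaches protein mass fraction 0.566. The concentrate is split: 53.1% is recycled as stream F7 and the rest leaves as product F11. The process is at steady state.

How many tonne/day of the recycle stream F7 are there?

715.8 tonne/day

Overall protein balance (none leaves overhead): protein in fresh feed = protein in product, i.e. 1278×0.280 = (1−0.531)·F3·0.566.
F3 = 357.84/(0.566×0.469) = 1348 tonne/day.
Recycle F7 = 0.531×1348 = 715.8 tonne/day.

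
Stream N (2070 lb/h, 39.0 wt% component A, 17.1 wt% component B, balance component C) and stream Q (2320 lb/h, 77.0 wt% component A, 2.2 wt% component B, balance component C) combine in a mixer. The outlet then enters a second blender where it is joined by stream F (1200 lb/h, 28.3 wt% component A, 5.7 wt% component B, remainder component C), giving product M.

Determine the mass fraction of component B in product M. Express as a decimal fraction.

0.085

Overall, product flow = 5590 lb/h.
component B in = 2070×0.171 + 2320×0.022 + 1200×0.057 = 473.41 lb/h.
component B fraction in M = 0.085.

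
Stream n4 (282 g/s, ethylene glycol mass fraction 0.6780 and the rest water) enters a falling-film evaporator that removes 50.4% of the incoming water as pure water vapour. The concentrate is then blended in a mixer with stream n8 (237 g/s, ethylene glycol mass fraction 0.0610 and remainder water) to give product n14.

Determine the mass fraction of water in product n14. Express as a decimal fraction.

0.5654

Vapour removed = 0.504×0.322×282 = 45.765 g/s; concentrate = 236.23 g/s.
water reaching the mixer = 45.039 (from concentrate) + 237×0.939 = 267.58 g/s.
Product flow = 236.23 + 237 = 473.23 g/s; water fraction = 0.5654.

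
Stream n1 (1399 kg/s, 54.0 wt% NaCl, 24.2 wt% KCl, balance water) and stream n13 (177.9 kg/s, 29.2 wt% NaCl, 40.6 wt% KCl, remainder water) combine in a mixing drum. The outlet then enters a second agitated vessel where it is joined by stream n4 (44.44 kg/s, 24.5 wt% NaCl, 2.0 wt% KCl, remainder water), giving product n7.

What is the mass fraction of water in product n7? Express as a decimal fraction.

0.2414

Overall, product flow = 1621.3 kg/s.
water in = 1399×0.218 + 177.9×0.302 + 44.44×0.735 = 391.37 kg/s.
water fraction in n7 = 0.2414.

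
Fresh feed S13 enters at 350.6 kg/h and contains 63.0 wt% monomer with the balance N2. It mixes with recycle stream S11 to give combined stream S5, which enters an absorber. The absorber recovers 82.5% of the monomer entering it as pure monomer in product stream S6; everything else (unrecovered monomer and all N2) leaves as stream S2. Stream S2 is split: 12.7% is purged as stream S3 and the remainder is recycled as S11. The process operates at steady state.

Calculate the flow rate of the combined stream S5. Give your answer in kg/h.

1282 kg/h

N2 enters only via S13 and leaves only via the purge: 350.6×0.370 = 0.127×(N2 in S2), and the absorber passes all N2, so N2 in S5 = N2 in S2 = 1021.4 kg/h.
monomer in S5: m_A = 350.6×0.630 + (1−0.127)·(1−0.825)·m_A, so m_A = 220.88/0.8472 = 260.71 kg/h.
S5 = 260.71 + 1021.4 = 1282.1 kg/h.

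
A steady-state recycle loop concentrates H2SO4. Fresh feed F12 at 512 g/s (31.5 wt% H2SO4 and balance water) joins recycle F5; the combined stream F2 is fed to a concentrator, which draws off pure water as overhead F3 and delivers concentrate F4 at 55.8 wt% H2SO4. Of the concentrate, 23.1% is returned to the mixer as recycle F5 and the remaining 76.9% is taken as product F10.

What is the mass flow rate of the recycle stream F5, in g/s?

86.82 g/s

Overall H2SO4 balance (none leaves overhead): H2SO4 in fresh feed = H2SO4 in product, i.e. 512×0.315 = (1−0.231)·F4·0.558.
F4 = 161.28/(0.558×0.769) = 375.85 g/s.
Recycle F5 = 0.231×375.85 = 86.822 g/s.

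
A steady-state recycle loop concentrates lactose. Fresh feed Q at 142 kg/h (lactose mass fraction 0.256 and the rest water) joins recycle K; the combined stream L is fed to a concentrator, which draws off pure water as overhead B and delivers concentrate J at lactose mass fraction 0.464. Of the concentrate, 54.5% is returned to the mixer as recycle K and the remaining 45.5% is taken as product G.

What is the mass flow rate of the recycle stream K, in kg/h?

Overall lactose balance (none leaves overhead): lactose in fresh feed = lactose in product, i.e. 142×0.256 = (1−0.545)·J·0.464.
J = 36.352/(0.464×0.455) = 172.19 kg/h.
Recycle K = 0.545×172.19 = 93.842 kg/h.

93.84 kg/h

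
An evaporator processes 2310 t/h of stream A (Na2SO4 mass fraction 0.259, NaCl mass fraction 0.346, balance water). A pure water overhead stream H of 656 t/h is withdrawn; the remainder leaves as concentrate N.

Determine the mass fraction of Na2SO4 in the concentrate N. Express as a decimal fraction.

0.362

Na2SO4 is not removed: 2310×0.259 = 598.29 t/h of Na2SO4 enters N.
Concentrate = 2310 − 656 = 1654 t/h.
Mass fraction = 598.29/1654 = 0.362.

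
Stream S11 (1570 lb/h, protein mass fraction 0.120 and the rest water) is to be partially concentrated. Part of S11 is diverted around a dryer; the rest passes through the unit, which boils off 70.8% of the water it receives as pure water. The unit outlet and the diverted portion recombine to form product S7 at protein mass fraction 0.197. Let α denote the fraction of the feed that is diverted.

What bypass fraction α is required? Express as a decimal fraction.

All 1570×0.120 = 188.4 lb/h of protein reaches S7, so S7 = 188.4/0.197 = 956.35 lb/h and vapour = 613.65 lb/h.
The evaporator receives (1−α)·1570 of feed at 0.880 water and removes 0.708 of that water:
0.708×0.880×(1−α)×1570 = 613.65
(1−α) = 613.65/978.17 = 0.6273;  α = 0.3727.

0.373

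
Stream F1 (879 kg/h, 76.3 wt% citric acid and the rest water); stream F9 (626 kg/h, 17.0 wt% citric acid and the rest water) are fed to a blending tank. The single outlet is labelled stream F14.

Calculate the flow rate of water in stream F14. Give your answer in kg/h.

727.9 kg/h

water out = water in = 879×0.237 + 626×0.830 = 727.9 kg/h.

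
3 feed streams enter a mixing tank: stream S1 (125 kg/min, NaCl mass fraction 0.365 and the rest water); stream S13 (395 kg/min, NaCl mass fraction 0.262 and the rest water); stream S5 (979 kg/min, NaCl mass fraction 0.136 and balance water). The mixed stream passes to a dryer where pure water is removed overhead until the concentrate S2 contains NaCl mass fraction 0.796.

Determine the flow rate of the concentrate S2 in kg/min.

354.6 kg/min

NaCl entering = 125×0.365 + 395×0.262 + 979×0.136 = 282.26 kg/min.
All NaCl reports to S2, so S2 = 282.26/0.796 = 354.6 kg/min.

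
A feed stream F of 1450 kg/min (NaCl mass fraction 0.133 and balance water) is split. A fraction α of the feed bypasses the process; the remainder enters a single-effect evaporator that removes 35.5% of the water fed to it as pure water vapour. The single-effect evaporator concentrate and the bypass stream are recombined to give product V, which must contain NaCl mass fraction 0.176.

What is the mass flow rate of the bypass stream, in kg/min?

All 1450×0.133 = 192.85 kg/min of NaCl reaches V, so V = 192.85/0.176 = 1095.7 kg/min and vapour = 354.26 kg/min.
The evaporator receives (1−α)·1450 of feed at 0.867 water and removes 0.355 of that water:
0.355×0.867×(1−α)×1450 = 354.26
(1−α) = 354.26/446.29 = 0.7938;  α = 0.2062.
Bypass flow = 0.2062×1450 = 299 kg/min.

299 kg/min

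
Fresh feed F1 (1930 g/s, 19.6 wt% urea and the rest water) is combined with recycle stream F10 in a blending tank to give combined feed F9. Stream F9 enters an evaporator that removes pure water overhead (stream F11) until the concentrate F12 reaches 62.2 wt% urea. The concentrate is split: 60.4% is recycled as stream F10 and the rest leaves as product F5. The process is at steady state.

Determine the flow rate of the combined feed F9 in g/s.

2858 g/s

Overall urea balance (none leaves overhead): urea in fresh feed = urea in product, i.e. 1930×0.196 = (1−0.604)·F12·0.622.
F12 = 378.28/(0.622×0.396) = 1535.8 g/s.
Recycle F10 = 0.604×1535.8 = 927.61 g/s.
Combined feed F9 = 1930 + 927.61 = 2857.6 g/s.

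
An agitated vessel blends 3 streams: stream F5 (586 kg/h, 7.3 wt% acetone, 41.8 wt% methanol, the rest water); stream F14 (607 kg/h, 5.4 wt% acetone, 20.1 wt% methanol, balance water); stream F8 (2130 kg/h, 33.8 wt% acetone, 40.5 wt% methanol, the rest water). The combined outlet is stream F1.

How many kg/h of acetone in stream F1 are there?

acetone out = acetone in = 586×0.073 + 607×0.054 + 2130×0.338 = 795.5 kg/h.

795.5 kg/h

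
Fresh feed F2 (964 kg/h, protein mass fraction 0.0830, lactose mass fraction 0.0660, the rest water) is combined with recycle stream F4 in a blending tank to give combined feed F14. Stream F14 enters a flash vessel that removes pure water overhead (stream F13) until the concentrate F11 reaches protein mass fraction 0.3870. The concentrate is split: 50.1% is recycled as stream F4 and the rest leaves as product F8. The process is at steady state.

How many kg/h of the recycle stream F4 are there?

207.6 kg/h

Overall protein balance (none leaves overhead): protein in fresh feed = protein in product, i.e. 964×0.083 = (1−0.501)·F11·0.387.
F11 = 80.012/(0.387×0.499) = 414.33 kg/h.
Recycle F4 = 0.501×414.33 = 207.58 kg/h.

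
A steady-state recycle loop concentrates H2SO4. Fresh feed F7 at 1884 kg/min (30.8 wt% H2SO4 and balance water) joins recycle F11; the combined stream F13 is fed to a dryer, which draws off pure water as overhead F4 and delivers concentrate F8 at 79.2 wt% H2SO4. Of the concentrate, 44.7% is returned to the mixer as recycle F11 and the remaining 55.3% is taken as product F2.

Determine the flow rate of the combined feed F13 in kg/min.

Overall H2SO4 balance (none leaves overhead): H2SO4 in fresh feed = H2SO4 in product, i.e. 1884×0.308 = (1−0.447)·F8·0.792.
F8 = 580.27/(0.792×0.553) = 1324.9 kg/min.
Recycle F11 = 0.447×1324.9 = 592.23 kg/min.
Combined feed F13 = 1884 + 592.23 = 2476.2 kg/min.

2476 kg/min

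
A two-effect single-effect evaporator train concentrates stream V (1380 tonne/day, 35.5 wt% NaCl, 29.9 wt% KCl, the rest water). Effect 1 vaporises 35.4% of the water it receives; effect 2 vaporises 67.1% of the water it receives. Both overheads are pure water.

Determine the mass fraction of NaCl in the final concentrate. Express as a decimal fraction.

0.4879

water in feed = 1380×0.346 = 477.48 tonne/day.
After stage 1: water left = (1−0.354)×477.48 = 308.45; stream total = 1211 tonne/day.
After stage 2: water left = (1−0.671)×308.45 = 101.48; final concentrate = 1004 tonne/day.
NaCl fraction = 489.9/1004 = 0.4879.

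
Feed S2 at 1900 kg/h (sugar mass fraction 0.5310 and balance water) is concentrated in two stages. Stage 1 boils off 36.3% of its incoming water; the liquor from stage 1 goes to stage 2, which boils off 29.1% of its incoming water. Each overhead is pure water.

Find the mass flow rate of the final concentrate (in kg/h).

water in feed = 1900×0.469 = 891.1 kg/h.
After stage 1: water left = (1−0.363)×891.1 = 567.63; stream total = 1576.5 kg/h.
After stage 2: water left = (1−0.291)×567.63 = 402.45; final concentrate = 1411.4 kg/h.

1411 kg/h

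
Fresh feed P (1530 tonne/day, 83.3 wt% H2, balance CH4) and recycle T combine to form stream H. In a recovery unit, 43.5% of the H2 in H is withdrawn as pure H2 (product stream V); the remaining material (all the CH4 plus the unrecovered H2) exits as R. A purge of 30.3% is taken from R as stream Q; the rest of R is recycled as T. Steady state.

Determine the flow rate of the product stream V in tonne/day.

H2 in H: m_A = 1530×0.833 + (1−0.303)·(1−0.435)·m_A, so m_A = 1274.5/0.6062 = 2102.4 tonne/day.
Product V = 0.435×2102.4 = 914.56 tonne/day.

914.6 tonne/day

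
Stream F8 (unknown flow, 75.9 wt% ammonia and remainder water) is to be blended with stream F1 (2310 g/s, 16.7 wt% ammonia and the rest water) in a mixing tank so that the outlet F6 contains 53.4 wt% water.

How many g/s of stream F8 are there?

Let F8 be the unknown flow. Total out = 2310 + F8.
water balance: 1924.2 + 0.241·F8 = 0.534·(2310 + F8)
(0.241 − 0.534)·F8 = 0.534×2310 − 1924.2 = -690.69
F8 = -690.69 / -0.293 = 2357.3 g/s

2357 g/s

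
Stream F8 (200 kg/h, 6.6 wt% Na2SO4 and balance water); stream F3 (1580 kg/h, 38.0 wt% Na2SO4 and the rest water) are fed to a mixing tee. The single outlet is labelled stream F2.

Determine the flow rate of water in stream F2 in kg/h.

1166 kg/h

water out = water in = 200×0.934 + 1580×0.620 = 1166.4 kg/h.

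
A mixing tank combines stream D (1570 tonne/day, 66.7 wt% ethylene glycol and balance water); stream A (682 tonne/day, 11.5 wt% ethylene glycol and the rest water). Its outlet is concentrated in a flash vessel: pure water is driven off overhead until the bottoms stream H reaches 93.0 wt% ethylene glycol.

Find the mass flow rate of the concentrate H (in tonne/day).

ethylene glycol entering = 1570×0.667 + 682×0.115 = 1125.6 tonne/day.
All ethylene glycol reports to H, so H = 1125.6/0.930 = 1210.3 tonne/day.

1210 tonne/day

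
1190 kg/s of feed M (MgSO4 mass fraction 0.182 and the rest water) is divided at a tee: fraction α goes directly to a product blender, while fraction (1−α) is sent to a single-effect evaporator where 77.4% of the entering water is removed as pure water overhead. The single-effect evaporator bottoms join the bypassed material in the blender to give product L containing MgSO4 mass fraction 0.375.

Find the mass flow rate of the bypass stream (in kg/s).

All 1190×0.182 = 216.58 kg/s of MgSO4 reaches L, so L = 216.58/0.375 = 577.55 kg/s and vapour = 612.45 kg/s.
The evaporator receives (1−α)·1190 of feed at 0.818 water and removes 0.774 of that water:
0.774×0.818×(1−α)×1190 = 612.45
(1−α) = 612.45/753.43 = 0.8129;  α = 0.1871.
Bypass flow = 0.1871×1190 = 222.66 kg/s.

222.7 kg/s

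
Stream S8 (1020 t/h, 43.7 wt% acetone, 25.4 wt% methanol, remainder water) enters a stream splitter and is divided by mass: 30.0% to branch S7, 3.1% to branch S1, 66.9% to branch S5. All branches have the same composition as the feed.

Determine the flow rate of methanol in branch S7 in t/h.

77.72 t/h

Branch S7 total = 0.300×1020 = 306 t/h.
methanol in S7 = 0.254×306 = 77.724 t/h.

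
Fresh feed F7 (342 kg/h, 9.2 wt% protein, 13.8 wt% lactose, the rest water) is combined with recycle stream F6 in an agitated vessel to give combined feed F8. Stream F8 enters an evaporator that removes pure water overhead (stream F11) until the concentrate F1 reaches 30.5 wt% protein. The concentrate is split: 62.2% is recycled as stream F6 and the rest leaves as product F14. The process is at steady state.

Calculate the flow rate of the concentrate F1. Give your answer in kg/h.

Overall protein balance (none leaves overhead): protein in fresh feed = protein in product, i.e. 342×0.092 = (1−0.622)·F1·0.305.
F1 = 31.464/(0.305×0.378) = 272.91 kg/h.

272.9 kg/h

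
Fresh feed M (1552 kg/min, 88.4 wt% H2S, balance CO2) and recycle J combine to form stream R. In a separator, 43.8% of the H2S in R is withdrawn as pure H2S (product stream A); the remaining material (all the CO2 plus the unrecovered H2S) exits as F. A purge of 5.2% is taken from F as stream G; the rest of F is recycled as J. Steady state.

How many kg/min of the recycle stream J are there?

4847 kg/min

CO2 enters only via M and leaves only via the purge: 1552×0.116 = 0.052×(CO2 in F), and the separator passes all CO2, so CO2 in R = CO2 in F = 3462.2 kg/min.
H2S in R: m_A = 1552×0.884 + (1−0.052)·(1−0.438)·m_A, so m_A = 1372/0.4672 = 2936.4 kg/min.
F = (1−0.438)×2936.4 + 3462.2 = 5112.4 kg/min.
Recycle J = (1−0.052)×5112.4 = 4846.6 kg/min.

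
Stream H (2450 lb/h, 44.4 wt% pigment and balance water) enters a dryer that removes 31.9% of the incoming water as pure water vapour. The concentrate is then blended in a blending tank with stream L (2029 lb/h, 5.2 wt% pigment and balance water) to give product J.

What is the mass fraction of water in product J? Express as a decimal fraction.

Vapour removed = 0.319×0.556×2450 = 434.54 lb/h; concentrate = 2015.5 lb/h.
water reaching the mixer = 927.66 (from concentrate) + 2029×0.948 = 2851.2 lb/h.
Product flow = 2015.5 + 2029 = 4044.5 lb/h; water fraction = 0.705.

0.705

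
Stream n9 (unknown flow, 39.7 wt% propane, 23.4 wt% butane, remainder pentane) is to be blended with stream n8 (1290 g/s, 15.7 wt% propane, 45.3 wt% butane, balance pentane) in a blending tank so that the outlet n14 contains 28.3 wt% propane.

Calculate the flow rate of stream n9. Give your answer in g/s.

1426 g/s

Let n9 be the unknown flow. Total out = 1290 + n9.
propane balance: 202.53 + 0.397·n9 = 0.283·(1290 + n9)
(0.397 − 0.283)·n9 = 0.283×1290 − 202.53 = 162.54
n9 = 162.54 / 0.114 = 1425.8 g/s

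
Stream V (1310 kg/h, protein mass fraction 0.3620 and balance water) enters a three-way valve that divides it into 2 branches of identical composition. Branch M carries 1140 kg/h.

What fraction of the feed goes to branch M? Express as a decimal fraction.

0.870

Fraction to M = 1140/1310 = 0.8702.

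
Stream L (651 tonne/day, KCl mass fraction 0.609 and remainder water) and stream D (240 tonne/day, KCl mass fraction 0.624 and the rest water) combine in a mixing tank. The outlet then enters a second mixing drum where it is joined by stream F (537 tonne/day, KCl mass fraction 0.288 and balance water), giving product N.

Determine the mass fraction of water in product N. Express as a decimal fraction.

0.509

Overall, product flow = 1428 tonne/day.
water in = 651×0.391 + 240×0.376 + 537×0.712 = 727.12 tonne/day.
water fraction in N = 0.509.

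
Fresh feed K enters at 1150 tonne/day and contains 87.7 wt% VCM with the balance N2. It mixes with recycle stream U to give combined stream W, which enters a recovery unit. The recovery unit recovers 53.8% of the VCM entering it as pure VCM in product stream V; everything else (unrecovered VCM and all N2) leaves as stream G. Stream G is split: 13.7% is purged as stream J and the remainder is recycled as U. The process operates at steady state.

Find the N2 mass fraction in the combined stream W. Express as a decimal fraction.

N2 enters only via K and leaves only via the purge: 1150×0.123 = 0.137×(N2 in G), and the recovery unit passes all N2, so N2 in W = N2 in G = 1032.5 tonne/day.
VCM in W: m_A = 1150×0.877 + (1−0.137)·(1−0.538)·m_A, so m_A = 1008.5/0.6013 = 1677.3 tonne/day.
W = 1677.3 + 1032.5 = 2709.8 tonne/day.
N2 fraction in W = 1032.5/2709.8 = 0.3810.

0.3810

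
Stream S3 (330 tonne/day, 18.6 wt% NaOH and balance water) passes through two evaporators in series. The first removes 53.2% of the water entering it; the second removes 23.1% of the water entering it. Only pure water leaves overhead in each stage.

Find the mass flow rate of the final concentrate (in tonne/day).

water in feed = 330×0.814 = 268.62 tonne/day.
After stage 1: water left = (1−0.532)×268.62 = 125.71; stream total = 187.09 tonne/day.
After stage 2: water left = (1−0.231)×125.71 = 96.674; final concentrate = 158.05 tonne/day.

158.1 tonne/day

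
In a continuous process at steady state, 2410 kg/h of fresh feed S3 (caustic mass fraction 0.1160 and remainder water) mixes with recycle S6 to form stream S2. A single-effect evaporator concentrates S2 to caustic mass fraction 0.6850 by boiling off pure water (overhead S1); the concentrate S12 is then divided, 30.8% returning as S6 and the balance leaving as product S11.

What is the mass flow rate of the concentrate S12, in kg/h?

Overall caustic balance (none leaves overhead): caustic in fresh feed = caustic in product, i.e. 2410×0.116 = (1−0.308)·S12·0.685.
S12 = 279.56/(0.685×0.692) = 589.76 kg/h.

589.8 kg/h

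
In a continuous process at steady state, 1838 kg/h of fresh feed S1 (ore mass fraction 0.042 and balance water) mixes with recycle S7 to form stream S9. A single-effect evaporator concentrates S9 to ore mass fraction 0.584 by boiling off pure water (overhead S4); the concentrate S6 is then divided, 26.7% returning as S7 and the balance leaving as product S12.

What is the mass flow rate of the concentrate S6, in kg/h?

180.3 kg/h

Overall ore balance (none leaves overhead): ore in fresh feed = ore in product, i.e. 1838×0.042 = (1−0.267)·S6·0.584.
S6 = 77.196/(0.584×0.733) = 180.33 kg/h.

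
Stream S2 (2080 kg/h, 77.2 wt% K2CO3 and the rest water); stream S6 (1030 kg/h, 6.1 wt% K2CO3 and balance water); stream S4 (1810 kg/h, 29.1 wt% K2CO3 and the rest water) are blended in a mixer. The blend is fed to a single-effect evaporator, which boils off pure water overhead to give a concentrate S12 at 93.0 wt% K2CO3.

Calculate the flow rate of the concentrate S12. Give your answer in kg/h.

K2CO3 entering = 2080×0.772 + 1030×0.061 + 1810×0.291 = 2195.3 kg/h.
All K2CO3 reports to S12, so S12 = 2195.3/0.930 = 2360.5 kg/h.

2361 kg/h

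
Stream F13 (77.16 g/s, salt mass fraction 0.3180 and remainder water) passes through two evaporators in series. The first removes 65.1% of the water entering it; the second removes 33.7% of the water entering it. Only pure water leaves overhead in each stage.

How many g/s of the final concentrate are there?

water in feed = 77.16×0.682 = 52.623 g/s.
After stage 1: water left = (1−0.651)×52.623 = 18.365; stream total = 42.902 g/s.
After stage 2: water left = (1−0.337)×18.365 = 12.176; final concentrate = 36.713 g/s.

36.71 g/s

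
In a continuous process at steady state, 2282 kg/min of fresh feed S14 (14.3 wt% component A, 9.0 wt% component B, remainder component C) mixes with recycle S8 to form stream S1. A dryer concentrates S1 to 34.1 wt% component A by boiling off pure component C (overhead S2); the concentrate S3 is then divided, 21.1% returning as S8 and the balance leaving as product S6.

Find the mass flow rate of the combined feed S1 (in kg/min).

2538 kg/min

Overall component A balance (none leaves overhead): component A in fresh feed = component A in product, i.e. 2282×0.143 = (1−0.211)·S3·0.341.
S3 = 326.33/(0.341×0.789) = 1212.9 kg/min.
Recycle S8 = 0.211×1212.9 = 255.92 kg/min.
Combined feed S1 = 2282 + 255.92 = 2537.9 kg/min.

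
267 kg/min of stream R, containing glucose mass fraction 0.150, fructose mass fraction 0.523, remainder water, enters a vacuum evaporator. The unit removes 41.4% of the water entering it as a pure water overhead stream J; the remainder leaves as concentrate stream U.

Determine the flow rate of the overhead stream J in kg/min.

water entering = 267×0.327 = 87.309 kg/min; overhead removed = 0.414×87.309 = 36.146 kg/min.

36.15 kg/min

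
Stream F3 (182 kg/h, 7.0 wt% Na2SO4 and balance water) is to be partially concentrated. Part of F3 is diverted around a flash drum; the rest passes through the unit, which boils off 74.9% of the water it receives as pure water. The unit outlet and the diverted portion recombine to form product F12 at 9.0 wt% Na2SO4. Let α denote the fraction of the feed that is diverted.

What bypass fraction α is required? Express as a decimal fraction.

All 182×0.070 = 12.74 kg/h of Na2SO4 reaches F12, so F12 = 12.74/0.090 = 141.56 kg/h and vapour = 40.444 kg/h.
The evaporator receives (1−α)·182 of feed at 0.930 water and removes 0.749 of that water:
0.749×0.930×(1−α)×182 = 40.444
(1−α) = 40.444/126.78 = 0.3190;  α = 0.6810.

0.681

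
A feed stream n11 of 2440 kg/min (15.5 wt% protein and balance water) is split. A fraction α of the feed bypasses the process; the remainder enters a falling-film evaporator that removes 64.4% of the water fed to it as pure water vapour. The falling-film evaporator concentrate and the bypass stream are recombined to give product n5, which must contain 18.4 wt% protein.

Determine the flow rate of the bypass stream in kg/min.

All 2440×0.155 = 378.2 kg/min of protein reaches n5, so n5 = 378.2/0.184 = 2055.4 kg/min and vapour = 384.57 kg/min.
The evaporator receives (1−α)·2440 of feed at 0.845 water and removes 0.644 of that water:
0.644×0.845×(1−α)×2440 = 384.57
(1−α) = 384.57/1327.8 = 0.2896;  α = 0.7104.
Bypass flow = 0.7104×2440 = 1733.3 kg/min.

1733 kg/min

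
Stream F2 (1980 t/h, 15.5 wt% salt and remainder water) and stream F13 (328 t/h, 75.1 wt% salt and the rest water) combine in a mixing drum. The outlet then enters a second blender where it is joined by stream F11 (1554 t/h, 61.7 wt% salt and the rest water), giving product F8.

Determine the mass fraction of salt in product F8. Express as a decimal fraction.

Overall, product flow = 3862 t/h.
salt in = 1980×0.155 + 328×0.751 + 1554×0.617 = 1512 t/h.
salt fraction in F8 = 0.392.

0.392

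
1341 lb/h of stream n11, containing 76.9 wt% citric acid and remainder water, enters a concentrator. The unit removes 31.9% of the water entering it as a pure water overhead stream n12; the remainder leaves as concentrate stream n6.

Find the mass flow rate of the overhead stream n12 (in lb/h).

98.82 lb/h

water entering = 1341×0.231 = 309.77 lb/h; overhead removed = 0.319×309.77 = 98.817 lb/h.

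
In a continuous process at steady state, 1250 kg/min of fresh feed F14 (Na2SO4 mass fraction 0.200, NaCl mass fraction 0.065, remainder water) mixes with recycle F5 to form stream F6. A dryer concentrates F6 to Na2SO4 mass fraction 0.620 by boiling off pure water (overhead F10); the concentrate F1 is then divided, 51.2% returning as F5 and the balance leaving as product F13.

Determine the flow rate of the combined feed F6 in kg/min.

Overall Na2SO4 balance (none leaves overhead): Na2SO4 in fresh feed = Na2SO4 in product, i.e. 1250×0.200 = (1−0.512)·F1·0.620.
F1 = 250/(0.620×0.488) = 826.28 kg/min.
Recycle F5 = 0.512×826.28 = 423.06 kg/min.
Combined feed F6 = 1250 + 423.06 = 1673.1 kg/min.

1673 kg/min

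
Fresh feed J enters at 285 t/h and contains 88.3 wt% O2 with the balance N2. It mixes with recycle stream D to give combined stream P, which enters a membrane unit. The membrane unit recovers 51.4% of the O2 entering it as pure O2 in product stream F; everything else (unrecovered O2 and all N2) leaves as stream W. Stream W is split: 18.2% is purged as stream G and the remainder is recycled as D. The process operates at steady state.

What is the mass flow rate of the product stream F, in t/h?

O2 in P: m_A = 285×0.883 + (1−0.182)·(1−0.514)·m_A, so m_A = 251.66/0.6025 = 417.72 t/h.
Product F = 0.514×417.72 = 214.71 t/h.

214.7 t/h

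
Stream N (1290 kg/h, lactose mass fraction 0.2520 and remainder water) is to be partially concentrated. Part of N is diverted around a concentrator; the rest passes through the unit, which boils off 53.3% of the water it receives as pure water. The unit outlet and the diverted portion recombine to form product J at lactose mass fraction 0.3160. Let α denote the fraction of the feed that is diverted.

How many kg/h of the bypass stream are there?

All 1290×0.252 = 325.08 kg/h of lactose reaches J, so J = 325.08/0.316 = 1028.7 kg/h and vapour = 261.27 kg/h.
The evaporator receives (1−α)·1290 of feed at 0.748 water and removes 0.533 of that water:
0.533×0.748×(1−α)×1290 = 261.27
(1−α) = 261.27/514.3 = 0.5080;  α = 0.4920.
Bypass flow = 0.4920×1290 = 634.68 kg/h.

634.7 kg/h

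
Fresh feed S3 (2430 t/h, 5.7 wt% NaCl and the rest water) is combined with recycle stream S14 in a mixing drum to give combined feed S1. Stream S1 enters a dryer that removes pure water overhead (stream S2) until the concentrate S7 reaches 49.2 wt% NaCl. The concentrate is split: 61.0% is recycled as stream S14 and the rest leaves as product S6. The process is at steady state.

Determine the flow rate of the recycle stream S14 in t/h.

Overall NaCl balance (none leaves overhead): NaCl in fresh feed = NaCl in product, i.e. 2430×0.057 = (1−0.610)·S7·0.492.
S7 = 138.51/(0.492×0.390) = 721.86 t/h.
Recycle S14 = 0.610×721.86 = 440.33 t/h.

440.3 t/h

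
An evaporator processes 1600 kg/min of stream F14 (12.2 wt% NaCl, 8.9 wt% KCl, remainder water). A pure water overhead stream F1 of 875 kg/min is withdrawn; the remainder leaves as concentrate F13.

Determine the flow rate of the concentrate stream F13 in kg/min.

725 kg/min

Concentrate = 1600 − 875 = 725 kg/min.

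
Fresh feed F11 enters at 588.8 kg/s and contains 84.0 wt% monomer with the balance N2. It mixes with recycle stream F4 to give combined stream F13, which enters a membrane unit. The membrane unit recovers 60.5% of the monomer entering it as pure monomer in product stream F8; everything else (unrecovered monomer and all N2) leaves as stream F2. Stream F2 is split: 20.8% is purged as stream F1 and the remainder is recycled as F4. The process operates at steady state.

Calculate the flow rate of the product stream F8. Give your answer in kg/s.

monomer in F13: m_A = 588.8×0.840 + (1−0.208)·(1−0.605)·m_A, so m_A = 494.59/0.6872 = 719.76 kg/s.
Product F8 = 0.605×719.76 = 435.46 kg/s.

435.5 kg/s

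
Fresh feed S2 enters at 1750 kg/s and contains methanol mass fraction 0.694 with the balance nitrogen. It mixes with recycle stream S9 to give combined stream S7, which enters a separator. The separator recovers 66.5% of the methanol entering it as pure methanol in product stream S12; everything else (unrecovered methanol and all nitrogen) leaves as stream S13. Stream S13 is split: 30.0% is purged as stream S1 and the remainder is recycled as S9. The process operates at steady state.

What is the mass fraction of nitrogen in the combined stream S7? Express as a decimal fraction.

0.529

nitrogen enters only via S2 and leaves only via the purge: 1750×0.306 = 0.300×(nitrogen in S13), and the separator passes all nitrogen, so nitrogen in S7 = nitrogen in S13 = 1785 kg/s.
methanol in S7: m_A = 1750×0.694 + (1−0.300)·(1−0.665)·m_A, so m_A = 1214.5/0.7655 = 1586.5 kg/s.
S7 = 1586.5 + 1785 = 3371.5 kg/s.
nitrogen fraction in S7 = 1785/3371.5 = 0.529.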